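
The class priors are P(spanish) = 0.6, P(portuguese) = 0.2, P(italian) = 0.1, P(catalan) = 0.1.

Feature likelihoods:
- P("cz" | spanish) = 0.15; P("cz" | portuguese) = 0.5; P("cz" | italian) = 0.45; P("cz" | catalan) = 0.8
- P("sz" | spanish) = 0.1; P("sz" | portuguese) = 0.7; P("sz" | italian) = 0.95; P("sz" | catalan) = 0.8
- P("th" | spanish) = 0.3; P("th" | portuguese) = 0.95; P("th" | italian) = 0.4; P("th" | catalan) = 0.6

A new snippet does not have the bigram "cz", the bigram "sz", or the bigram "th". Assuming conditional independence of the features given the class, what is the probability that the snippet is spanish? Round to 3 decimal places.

0.985

spanish: 0.6 × (1−0.15) × (1−0.1) × (1−0.3) = 0.3213
portuguese: 0.2 × (1−0.5) × (1−0.7) × (1−0.95) = 0.0015
italian: 0.1 × (1−0.45) × (1−0.95) × (1−0.4) = 0.00165
catalan: 0.1 × (1−0.8) × (1−0.8) × (1−0.6) = 0.0016
P(spanish | x) = 0.3213 / 0.32605 ≈ 0.985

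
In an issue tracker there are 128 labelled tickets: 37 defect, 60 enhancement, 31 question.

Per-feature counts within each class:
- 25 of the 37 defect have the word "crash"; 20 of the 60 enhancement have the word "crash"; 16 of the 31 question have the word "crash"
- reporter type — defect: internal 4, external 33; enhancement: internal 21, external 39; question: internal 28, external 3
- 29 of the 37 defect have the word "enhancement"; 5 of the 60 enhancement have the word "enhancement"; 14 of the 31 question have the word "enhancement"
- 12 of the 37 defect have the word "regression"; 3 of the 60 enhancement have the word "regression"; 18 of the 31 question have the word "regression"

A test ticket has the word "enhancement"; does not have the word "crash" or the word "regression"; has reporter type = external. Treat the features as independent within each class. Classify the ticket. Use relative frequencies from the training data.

defect: (37/128) × (12/37) × (33/37) × (29/37) × (25/37) ≈ 0.0442811
enhancement: (60/128) × (40/60) × (39/60) × (5/60) × (57/60) ≈ 0.0160807
question: (31/128) × (15/31) × (3/31) × (14/31) × (13/31) ≈ 0.00214778
Highest score → defect.

defect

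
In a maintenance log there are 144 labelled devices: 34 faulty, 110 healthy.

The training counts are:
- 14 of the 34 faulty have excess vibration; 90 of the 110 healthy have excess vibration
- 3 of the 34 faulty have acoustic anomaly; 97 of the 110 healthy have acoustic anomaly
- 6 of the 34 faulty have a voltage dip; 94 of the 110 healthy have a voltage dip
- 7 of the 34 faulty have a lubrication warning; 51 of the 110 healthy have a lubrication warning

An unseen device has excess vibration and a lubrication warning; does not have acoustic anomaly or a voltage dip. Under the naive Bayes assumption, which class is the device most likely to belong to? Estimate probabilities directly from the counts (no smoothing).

faulty: (34/144) × (14/34) × (31/34) × (28/34) × (7/34) ≈ 0.0150296
healthy: (110/144) × (90/110) × (13/110) × (16/110) × (51/110) ≈ 0.00498122
Highest score → faulty.

faulty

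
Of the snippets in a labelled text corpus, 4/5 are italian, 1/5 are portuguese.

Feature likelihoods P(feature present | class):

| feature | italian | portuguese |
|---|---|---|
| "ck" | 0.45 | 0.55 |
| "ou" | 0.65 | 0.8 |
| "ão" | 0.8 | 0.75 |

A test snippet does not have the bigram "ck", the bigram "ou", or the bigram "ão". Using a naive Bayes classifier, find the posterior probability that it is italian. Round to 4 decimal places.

0.8725

italian: 0.8 × (1−0.45) × (1−0.65) × (1−0.8) = 0.0308
portuguese: 0.2 × (1−0.55) × (1−0.8) × (1−0.75) = 0.0045
P(italian | x) = 0.0308 / 0.0353 ≈ 0.8725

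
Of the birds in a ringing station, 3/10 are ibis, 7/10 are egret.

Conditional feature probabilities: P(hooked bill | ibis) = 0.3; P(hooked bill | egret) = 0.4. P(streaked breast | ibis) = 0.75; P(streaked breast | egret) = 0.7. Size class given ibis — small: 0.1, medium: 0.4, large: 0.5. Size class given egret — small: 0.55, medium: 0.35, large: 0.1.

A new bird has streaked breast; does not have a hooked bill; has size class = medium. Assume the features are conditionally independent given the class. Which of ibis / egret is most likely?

ibis: 0.3 × (1−0.3) × 0.75 × 0.4 = 0.063
egret: 0.7 × (1−0.4) × 0.7 × 0.35 = 0.1029
Highest score → egret.

egret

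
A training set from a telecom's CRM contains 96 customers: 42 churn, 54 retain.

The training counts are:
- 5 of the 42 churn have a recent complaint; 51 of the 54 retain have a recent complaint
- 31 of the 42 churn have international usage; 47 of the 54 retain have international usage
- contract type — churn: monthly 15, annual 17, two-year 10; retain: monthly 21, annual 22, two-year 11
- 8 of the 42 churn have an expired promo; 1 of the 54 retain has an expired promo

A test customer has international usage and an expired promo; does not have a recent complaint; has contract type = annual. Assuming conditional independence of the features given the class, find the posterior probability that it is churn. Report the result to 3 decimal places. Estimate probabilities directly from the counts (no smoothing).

churn: (42/96) × (37/42) × (31/42) × (17/42) × (8/42) ≈ 0.0219323
retain: (54/96) × (3/54) × (47/54) × (22/54) × (1/54) ≈ 0.000205206
P(churn | x) = 0.0219323 / 0.022137506 ≈ 0.991

0.991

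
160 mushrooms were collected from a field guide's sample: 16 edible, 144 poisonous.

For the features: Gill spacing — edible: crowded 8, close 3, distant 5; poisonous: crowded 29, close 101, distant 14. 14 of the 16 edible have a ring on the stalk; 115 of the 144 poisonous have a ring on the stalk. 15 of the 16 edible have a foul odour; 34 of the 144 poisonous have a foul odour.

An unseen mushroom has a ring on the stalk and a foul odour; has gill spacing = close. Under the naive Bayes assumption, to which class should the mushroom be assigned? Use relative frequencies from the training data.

edible: (16/160) × (3/16) × (14/16) × (15/16) = 0.015380859375
poisonous: (144/160) × (101/144) × (115/144) × (34/144) ≈ 0.119029
Highest score → poisonous.

poisonous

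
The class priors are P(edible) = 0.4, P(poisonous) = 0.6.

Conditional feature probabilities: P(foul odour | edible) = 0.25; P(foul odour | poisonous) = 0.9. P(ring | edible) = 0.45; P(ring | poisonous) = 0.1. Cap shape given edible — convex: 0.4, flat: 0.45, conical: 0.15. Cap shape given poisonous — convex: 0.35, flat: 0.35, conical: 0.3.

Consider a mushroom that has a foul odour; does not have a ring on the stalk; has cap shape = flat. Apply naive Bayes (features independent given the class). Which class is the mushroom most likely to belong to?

edible: 0.4 × 0.25 × (1−0.45) × 0.45 = 0.02475
poisonous: 0.6 × 0.9 × (1−0.1) × 0.35 = 0.1701
Highest score → poisonous.

poisonous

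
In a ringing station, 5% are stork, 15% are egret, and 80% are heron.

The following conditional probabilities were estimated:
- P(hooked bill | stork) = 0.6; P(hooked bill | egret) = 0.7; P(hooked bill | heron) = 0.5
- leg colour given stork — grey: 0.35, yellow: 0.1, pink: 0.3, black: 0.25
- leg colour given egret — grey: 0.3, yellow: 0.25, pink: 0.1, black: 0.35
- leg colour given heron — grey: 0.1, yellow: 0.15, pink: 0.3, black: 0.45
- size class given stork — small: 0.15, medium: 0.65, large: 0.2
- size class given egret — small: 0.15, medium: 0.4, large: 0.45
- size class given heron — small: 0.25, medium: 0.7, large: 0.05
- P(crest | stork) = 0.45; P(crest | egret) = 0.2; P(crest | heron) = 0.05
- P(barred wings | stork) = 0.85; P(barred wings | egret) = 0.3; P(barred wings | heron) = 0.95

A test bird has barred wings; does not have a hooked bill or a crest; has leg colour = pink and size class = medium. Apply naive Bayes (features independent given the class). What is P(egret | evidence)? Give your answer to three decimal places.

0.006

stork: 0.05 × (1−0.6) × 0.3 × 0.65 × (1−0.45) × 0.85 = 0.00182325
egret: 0.15 × (1−0.7) × 0.1 × 0.4 × (1−0.2) × 0.3 = 0.000432
heron: 0.8 × (1−0.5) × 0.3 × 0.7 × (1−0.05) × 0.95 = 0.07581
P(egret | x) = 0.000432 / 0.07806525 ≈ 0.006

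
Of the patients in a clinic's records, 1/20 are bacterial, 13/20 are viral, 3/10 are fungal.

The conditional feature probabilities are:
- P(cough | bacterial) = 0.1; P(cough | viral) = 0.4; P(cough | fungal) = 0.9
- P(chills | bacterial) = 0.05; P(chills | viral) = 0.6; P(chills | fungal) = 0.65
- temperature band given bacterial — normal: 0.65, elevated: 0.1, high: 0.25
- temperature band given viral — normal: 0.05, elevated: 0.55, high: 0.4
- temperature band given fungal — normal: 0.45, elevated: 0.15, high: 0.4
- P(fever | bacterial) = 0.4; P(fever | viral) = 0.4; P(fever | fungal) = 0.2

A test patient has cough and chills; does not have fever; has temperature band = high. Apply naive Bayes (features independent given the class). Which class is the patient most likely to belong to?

bacterial: 0.05 × 0.1 × 0.05 × 0.25 × (1−0.4) = 0.0000375
viral: 0.65 × 0.4 × 0.6 × 0.4 × (1−0.4) = 0.03744
fungal: 0.3 × 0.9 × 0.65 × 0.4 × (1−0.2) = 0.05616
Highest score → fungal.

fungal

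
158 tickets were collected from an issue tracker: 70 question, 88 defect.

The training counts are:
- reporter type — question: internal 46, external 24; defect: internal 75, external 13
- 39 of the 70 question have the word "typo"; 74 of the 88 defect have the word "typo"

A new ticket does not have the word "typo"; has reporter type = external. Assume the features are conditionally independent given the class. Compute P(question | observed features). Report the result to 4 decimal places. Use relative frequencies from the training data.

0.8371

question: (70/158) × (24/70) × (31/70) ≈ 0.0672694
defect: (88/158) × (13/88) × (14/88) ≈ 0.0130898
P(question | x) = 0.0672694 / 0.0803592 ≈ 0.8371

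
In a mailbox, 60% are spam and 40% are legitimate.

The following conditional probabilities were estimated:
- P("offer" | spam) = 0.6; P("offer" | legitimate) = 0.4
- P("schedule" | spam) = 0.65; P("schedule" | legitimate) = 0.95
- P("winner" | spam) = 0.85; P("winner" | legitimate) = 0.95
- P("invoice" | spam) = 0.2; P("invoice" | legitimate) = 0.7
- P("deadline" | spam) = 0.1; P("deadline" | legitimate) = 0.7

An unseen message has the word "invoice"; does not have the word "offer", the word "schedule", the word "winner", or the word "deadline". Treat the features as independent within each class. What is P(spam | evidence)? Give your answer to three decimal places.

spam: 0.6 × (1−0.6) × (1−0.65) × (1−0.85) × 0.2 × (1−0.1) = 0.002268
legitimate: 0.4 × (1−0.4) × (1−0.95) × (1−0.95) × 0.7 × (1−0.7) = 0.000126
P(spam | x) = 0.002268 / 0.002394 ≈ 0.947

0.947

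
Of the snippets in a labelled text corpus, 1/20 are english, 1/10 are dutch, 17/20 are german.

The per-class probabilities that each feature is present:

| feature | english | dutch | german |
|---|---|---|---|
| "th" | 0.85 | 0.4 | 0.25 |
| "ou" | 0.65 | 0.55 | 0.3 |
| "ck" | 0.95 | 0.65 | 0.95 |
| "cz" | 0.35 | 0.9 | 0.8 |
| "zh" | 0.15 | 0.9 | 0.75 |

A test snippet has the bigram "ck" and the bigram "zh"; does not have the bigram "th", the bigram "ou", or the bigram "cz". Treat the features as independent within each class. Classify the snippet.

english: 0.05 × (1−0.85) × (1−0.65) × 0.95 × (1−0.35) × 0.15 = 0.000243140625
dutch: 0.1 × (1−0.4) × (1−0.55) × 0.65 × (1−0.9) × 0.9 = 0.0015795
german: 0.85 × (1−0.25) × (1−0.3) × 0.95 × (1−0.8) × 0.75 = 0.063590625
Highest score → german.

german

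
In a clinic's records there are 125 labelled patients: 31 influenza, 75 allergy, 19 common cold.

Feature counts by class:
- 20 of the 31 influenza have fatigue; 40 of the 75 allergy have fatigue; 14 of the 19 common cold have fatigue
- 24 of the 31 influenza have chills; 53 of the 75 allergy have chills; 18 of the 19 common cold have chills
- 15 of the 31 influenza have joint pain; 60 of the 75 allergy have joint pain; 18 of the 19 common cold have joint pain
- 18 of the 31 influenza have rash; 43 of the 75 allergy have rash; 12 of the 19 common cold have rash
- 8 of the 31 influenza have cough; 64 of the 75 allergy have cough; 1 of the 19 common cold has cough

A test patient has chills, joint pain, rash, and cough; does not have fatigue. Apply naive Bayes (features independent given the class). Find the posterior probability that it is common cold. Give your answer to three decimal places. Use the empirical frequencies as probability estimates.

0.014

influenza: (31/125) × (11/31) × (24/31) × (15/31) × (18/31) × (8/31) ≈ 0.0049397
allergy: (75/125) × (35/75) × (53/75) × (60/75) × (43/75) × (64/75) ≈ 0.0774441
common cold: (19/125) × (5/19) × (18/19) × (18/19) × (12/19) × (1/19) ≈ 0.00119336
P(common cold | x) = 0.00119336 / 0.08357716 ≈ 0.014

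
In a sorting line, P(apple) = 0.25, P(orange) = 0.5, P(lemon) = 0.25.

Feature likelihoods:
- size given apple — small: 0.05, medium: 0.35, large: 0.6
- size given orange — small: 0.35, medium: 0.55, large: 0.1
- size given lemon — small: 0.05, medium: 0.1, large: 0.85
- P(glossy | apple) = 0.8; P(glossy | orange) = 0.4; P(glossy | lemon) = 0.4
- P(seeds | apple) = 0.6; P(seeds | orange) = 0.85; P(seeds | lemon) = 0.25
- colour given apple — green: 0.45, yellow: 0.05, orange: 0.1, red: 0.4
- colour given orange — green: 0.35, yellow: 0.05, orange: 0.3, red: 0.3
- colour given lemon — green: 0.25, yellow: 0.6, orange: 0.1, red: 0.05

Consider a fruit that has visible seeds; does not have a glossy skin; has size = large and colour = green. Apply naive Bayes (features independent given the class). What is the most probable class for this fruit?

orange

apple: 0.25 × 0.6 × (1−0.8) × 0.6 × 0.45 = 0.0081
orange: 0.5 × 0.1 × (1−0.4) × 0.85 × 0.35 = 0.008925
lemon: 0.25 × 0.85 × (1−0.4) × 0.25 × 0.25 = 0.00796875
Highest score → orange.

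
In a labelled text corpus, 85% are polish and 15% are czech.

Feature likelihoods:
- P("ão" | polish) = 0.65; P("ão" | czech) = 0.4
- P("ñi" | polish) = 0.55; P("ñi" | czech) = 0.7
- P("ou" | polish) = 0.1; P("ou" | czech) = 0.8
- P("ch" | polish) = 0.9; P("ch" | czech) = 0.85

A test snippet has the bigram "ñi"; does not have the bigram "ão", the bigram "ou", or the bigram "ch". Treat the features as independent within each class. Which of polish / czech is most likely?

polish: 0.85 × (1−0.65) × 0.55 × (1−0.1) × (1−0.9) = 0.01472625
czech: 0.15 × (1−0.4) × 0.7 × (1−0.8) × (1−0.85) = 0.00189
Highest score → polish.

polish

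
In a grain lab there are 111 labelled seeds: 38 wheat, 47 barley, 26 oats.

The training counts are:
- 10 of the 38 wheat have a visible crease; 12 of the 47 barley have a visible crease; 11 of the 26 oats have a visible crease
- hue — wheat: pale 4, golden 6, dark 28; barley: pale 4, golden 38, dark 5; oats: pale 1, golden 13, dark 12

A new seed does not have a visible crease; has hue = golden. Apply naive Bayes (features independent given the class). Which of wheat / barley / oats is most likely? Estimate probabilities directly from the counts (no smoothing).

wheat: (38/111) × (28/38) × (6/38) ≈ 0.0398293
barley: (47/111) × (35/47) × (38/47) ≈ 0.254936
oats: (26/111) × (15/26) × (13/26) ≈ 0.0675676
Highest score → barley.

barley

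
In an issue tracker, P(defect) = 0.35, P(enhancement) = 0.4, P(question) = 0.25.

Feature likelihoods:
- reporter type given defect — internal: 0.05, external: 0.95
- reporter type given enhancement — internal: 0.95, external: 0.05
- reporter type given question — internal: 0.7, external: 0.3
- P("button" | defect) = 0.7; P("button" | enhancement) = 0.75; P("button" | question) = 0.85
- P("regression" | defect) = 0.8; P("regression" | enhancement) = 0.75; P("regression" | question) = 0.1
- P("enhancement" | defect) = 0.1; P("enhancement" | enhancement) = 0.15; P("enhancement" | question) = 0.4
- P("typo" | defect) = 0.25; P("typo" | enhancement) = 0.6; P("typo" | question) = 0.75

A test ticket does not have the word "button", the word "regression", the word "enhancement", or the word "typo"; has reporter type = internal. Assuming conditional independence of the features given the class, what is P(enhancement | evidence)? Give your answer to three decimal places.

defect: 0.35 × 0.05 × (1−0.7) × (1−0.8) × (1−0.1) × (1−0.25) = 0.00070875
enhancement: 0.4 × 0.95 × (1−0.75) × (1−0.75) × (1−0.15) × (1−0.6) = 0.008075
question: 0.25 × 0.7 × (1−0.85) × (1−0.1) × (1−0.4) × (1−0.75) = 0.00354375
P(enhancement | x) = 0.008075 / 0.0123275 ≈ 0.655

0.655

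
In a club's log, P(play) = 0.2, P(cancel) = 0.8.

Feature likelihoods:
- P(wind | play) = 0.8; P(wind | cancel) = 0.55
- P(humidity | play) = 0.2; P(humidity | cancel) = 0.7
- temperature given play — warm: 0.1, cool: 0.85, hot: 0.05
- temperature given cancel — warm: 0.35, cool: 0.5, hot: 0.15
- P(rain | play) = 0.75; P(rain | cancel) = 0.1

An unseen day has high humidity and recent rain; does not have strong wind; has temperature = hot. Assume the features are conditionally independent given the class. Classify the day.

play: 0.2 × (1−0.8) × 0.2 × 0.05 × 0.75 = 0.0003
cancel: 0.8 × (1−0.55) × 0.7 × 0.15 × 0.1 = 0.00378
Highest score → cancel.

cancel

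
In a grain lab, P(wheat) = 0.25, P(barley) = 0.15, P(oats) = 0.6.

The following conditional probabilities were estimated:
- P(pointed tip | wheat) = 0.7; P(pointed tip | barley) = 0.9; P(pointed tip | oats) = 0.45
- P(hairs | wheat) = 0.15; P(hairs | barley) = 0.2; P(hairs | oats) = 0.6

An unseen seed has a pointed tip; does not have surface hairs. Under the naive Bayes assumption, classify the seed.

wheat

wheat: 0.25 × 0.7 × (1−0.15) = 0.14875
barley: 0.15 × 0.9 × (1−0.2) = 0.108
oats: 0.6 × 0.45 × (1−0.6) = 0.108
Highest score → wheat.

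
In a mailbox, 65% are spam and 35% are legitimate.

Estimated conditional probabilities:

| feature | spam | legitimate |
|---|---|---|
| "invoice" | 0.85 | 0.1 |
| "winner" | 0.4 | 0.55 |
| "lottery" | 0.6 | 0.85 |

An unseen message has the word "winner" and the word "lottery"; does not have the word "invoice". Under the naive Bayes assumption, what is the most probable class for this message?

spam: 0.65 × (1−0.85) × 0.4 × 0.6 = 0.0234
legitimate: 0.35 × (1−0.1) × 0.55 × 0.85 = 0.1472625
Highest score → legitimate.

legitimate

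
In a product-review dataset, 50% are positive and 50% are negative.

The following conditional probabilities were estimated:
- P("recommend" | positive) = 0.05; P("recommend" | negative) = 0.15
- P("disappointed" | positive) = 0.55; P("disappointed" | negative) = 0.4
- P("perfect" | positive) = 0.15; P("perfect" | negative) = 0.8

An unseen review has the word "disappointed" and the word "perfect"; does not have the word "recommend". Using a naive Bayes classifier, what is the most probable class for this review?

negative

positive: 0.5 × (1−0.05) × 0.55 × 0.15 = 0.0391875
negative: 0.5 × (1−0.15) × 0.4 × 0.8 = 0.136
Highest score → negative.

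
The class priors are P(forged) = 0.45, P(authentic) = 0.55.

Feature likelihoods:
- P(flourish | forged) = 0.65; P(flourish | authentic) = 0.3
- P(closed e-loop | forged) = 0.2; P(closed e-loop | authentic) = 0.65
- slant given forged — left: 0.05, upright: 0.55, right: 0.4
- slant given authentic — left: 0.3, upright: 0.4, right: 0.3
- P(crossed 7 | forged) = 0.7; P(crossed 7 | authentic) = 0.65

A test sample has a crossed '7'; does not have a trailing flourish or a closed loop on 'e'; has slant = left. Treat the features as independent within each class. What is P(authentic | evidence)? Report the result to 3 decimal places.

forged: 0.45 × (1−0.65) × (1−0.2) × 0.05 × 0.7 = 0.00441
authentic: 0.55 × (1−0.3) × (1−0.65) × 0.3 × 0.65 = 0.02627625
P(authentic | x) = 0.02627625 / 0.03068625 ≈ 0.856

0.856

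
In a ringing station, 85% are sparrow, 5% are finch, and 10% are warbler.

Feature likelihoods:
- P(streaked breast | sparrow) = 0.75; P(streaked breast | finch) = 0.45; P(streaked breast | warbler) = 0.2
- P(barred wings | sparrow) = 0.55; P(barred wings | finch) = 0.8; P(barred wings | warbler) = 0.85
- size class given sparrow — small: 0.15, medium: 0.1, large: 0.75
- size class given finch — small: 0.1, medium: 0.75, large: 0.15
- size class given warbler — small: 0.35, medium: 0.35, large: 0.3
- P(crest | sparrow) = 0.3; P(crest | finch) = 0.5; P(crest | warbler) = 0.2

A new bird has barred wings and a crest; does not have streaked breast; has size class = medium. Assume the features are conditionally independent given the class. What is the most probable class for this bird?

sparrow: 0.85 × (1−0.75) × 0.55 × 0.1 × 0.3 = 0.00350625
finch: 0.05 × (1−0.45) × 0.8 × 0.75 × 0.5 = 0.00825
warbler: 0.1 × (1−0.2) × 0.85 × 0.35 × 0.2 = 0.00476
Highest score → finch.

finch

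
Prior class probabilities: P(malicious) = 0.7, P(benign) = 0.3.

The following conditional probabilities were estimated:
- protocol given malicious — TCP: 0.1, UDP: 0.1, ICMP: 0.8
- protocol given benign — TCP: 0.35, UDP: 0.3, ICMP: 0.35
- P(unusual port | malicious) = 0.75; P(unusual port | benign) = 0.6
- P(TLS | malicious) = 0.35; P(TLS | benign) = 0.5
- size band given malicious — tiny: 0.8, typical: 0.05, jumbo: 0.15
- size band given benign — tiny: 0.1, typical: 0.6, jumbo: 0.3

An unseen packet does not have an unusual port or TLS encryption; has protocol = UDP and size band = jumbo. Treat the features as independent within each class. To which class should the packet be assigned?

malicious: 0.7 × 0.1 × (1−0.75) × (1−0.35) × 0.15 = 0.00170625
benign: 0.3 × 0.3 × (1−0.6) × (1−0.5) × 0.3 = 0.0054
Highest score → benign.

benign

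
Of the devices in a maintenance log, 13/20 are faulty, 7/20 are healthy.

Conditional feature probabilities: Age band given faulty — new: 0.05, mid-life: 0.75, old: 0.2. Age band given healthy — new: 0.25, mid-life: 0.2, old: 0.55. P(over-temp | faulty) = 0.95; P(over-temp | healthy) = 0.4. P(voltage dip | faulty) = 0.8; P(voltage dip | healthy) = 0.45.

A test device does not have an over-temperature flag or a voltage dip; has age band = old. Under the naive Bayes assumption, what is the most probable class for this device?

healthy

faulty: 0.65 × 0.2 × (1−0.95) × (1−0.8) = 0.0013
healthy: 0.35 × 0.55 × (1−0.4) × (1−0.45) = 0.063525
Highest score → healthy.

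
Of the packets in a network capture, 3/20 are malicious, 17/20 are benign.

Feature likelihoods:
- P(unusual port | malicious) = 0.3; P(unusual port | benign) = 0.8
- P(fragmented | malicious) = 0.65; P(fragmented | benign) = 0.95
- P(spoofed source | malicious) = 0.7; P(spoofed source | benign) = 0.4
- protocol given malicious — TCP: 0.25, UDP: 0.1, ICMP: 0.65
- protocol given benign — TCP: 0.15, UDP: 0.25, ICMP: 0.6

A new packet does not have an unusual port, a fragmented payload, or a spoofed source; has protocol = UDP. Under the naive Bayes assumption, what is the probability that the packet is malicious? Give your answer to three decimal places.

malicious: 0.15 × (1−0.3) × (1−0.65) × (1−0.7) × 0.1 = 0.0011025
benign: 0.85 × (1−0.8) × (1−0.95) × (1−0.4) × 0.25 = 0.001275
P(malicious | x) = 0.0011025 / 0.0023775 ≈ 0.464

0.464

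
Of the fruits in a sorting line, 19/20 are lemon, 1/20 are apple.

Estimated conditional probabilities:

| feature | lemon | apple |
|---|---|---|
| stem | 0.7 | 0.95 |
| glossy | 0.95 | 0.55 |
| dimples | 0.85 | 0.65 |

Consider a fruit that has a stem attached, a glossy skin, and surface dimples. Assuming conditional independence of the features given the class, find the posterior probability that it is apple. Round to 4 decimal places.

lemon: 0.95 × 0.7 × 0.95 × 0.85 = 0.5369875
apple: 0.05 × 0.95 × 0.55 × 0.65 = 0.01698125
P(apple | x) = 0.01698125 / 0.55396875 ≈ 0.0307

0.0307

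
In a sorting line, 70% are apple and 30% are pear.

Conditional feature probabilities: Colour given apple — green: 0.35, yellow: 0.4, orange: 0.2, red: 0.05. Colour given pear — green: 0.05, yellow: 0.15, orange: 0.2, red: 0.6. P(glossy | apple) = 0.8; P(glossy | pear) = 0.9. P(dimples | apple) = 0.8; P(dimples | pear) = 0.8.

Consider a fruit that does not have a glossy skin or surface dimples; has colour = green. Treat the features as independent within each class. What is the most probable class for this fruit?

apple: 0.7 × 0.35 × (1−0.8) × (1−0.8) = 0.0098
pear: 0.3 × 0.05 × (1−0.9) × (1−0.8) = 0.0003
Highest score → apple.

apple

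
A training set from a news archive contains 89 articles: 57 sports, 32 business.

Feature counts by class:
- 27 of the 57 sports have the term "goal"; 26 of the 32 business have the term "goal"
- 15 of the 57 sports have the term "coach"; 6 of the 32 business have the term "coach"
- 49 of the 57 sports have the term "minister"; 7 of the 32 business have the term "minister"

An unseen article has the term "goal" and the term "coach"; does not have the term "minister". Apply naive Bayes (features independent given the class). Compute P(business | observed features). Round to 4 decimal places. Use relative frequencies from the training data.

sports: (57/89) × (27/57) × (15/57) × (8/57) ≈ 0.0112048
business: (32/89) × (26/32) × (6/32) × (25/32) ≈ 0.0427932
P(business | x) = 0.0427932 / 0.053998 ≈ 0.7925

0.7925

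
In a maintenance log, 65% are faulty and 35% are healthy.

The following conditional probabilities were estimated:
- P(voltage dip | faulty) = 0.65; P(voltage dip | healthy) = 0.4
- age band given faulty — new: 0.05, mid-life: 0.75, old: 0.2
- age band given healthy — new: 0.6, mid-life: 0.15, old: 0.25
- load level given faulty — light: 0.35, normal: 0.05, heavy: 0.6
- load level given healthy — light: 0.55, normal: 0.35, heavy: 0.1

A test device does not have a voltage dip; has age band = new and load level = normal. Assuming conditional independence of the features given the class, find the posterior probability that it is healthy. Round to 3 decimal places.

0.987

faulty: 0.65 × (1−0.65) × 0.05 × 0.05 = 0.00056875
healthy: 0.35 × (1−0.4) × 0.6 × 0.35 = 0.0441
P(healthy | x) = 0.0441 / 0.04466875 ≈ 0.987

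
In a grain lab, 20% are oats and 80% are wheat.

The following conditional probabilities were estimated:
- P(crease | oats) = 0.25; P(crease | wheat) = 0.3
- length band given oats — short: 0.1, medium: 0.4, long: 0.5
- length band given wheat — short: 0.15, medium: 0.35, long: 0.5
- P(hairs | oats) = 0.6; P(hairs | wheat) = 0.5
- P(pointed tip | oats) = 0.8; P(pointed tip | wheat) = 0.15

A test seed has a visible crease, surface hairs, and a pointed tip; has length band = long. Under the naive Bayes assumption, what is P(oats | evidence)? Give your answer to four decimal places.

0.5714

oats: 0.2 × 0.25 × 0.5 × 0.6 × 0.8 = 0.012
wheat: 0.8 × 0.3 × 0.5 × 0.5 × 0.15 = 0.009
P(oats | x) = 0.012 / 0.021 ≈ 0.5714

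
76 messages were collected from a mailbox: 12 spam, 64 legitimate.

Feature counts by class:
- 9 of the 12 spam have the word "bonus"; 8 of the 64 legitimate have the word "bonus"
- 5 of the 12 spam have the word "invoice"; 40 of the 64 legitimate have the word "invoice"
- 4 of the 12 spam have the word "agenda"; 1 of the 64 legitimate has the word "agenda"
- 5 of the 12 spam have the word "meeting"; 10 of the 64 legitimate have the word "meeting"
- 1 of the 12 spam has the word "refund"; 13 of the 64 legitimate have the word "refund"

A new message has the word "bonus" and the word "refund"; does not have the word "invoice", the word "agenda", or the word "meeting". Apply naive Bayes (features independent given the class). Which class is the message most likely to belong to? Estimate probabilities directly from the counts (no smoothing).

legitimate

spam: (12/76) × (9/12) × (7/12) × (8/12) × (7/12) × (1/12) ≈ 0.00223867
legitimate: (64/76) × (8/64) × (24/64) × (63/64) × (54/64) × (13/64) ≈ 0.00665956
Highest score → legitimate.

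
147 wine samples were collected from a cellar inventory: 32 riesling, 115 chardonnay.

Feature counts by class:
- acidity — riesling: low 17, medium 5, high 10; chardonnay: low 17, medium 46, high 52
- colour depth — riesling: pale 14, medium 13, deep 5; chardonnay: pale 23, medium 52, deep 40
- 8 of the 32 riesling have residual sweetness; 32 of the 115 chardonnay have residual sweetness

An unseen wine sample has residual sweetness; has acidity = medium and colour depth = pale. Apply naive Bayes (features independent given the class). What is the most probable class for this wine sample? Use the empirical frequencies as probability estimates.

chardonnay

riesling: (32/147) × (5/32) × (14/32) × (8/32) ≈ 0.00372024
chardonnay: (115/147) × (46/115) × (23/115) × (32/115) ≈ 0.017415
Highest score → chardonnay.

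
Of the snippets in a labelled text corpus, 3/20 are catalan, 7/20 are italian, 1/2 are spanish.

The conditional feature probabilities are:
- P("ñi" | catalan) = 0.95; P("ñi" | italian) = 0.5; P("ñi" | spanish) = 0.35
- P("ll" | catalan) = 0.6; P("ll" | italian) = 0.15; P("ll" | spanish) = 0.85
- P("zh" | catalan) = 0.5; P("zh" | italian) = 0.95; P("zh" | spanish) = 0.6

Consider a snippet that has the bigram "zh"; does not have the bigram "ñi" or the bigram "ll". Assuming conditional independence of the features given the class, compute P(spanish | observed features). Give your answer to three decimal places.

catalan: 0.15 × (1−0.95) × (1−0.6) × 0.5 = 0.0015
italian: 0.35 × (1−0.5) × (1−0.15) × 0.95 = 0.1413125
spanish: 0.5 × (1−0.35) × (1−0.85) × 0.6 = 0.02925
P(spanish | x) = 0.02925 / 0.1720625 ≈ 0.170

0.170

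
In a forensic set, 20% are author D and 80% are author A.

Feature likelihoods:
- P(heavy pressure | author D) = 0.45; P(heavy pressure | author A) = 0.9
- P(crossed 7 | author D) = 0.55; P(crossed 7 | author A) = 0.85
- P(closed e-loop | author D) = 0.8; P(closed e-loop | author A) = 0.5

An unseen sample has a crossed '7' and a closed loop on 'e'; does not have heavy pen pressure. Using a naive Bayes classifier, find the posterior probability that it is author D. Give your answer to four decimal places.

author D: 0.2 × (1−0.45) × 0.55 × 0.8 = 0.0484
author A: 0.8 × (1−0.9) × 0.85 × 0.5 = 0.034
P(author D | x) = 0.0484 / 0.0824 ≈ 0.5874

0.5874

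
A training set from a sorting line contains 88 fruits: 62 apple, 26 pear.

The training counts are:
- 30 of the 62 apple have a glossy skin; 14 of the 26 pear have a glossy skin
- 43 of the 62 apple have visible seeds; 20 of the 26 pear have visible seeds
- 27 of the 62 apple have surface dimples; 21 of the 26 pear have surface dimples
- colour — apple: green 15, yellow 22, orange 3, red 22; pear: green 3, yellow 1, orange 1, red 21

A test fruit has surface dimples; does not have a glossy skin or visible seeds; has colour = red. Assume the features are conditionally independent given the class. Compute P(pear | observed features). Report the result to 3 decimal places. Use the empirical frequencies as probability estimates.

apple: (62/88) × (32/62) × (19/62) × (27/62) × (22/62) ≈ 0.01722
pear: (26/88) × (12/26) × (6/26) × (21/26) × (21/26) ≈ 0.020529
P(pear | x) = 0.020529 / 0.037749 ≈ 0.544

0.544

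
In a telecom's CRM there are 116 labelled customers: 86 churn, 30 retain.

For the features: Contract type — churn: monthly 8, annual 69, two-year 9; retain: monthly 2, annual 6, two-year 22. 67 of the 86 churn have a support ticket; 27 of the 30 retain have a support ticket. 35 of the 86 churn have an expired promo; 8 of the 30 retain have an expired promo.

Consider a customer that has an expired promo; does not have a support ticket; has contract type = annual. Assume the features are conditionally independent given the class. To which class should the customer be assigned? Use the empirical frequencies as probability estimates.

churn

churn: (86/116) × (69/86) × (19/86) × (35/86) ≈ 0.053483
retain: (30/116) × (6/30) × (3/30) × (8/30) ≈ 0.00137931
Highest score → churn.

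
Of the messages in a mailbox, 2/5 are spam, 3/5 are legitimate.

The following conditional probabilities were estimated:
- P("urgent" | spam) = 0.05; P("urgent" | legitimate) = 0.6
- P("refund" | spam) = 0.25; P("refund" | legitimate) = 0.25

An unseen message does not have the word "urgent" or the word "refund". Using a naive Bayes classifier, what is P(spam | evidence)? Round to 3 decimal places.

spam: 0.4 × (1−0.05) × (1−0.25) = 0.285
legitimate: 0.6 × (1−0.6) × (1−0.25) = 0.18
P(spam | x) = 0.285 / 0.465 ≈ 0.613

0.613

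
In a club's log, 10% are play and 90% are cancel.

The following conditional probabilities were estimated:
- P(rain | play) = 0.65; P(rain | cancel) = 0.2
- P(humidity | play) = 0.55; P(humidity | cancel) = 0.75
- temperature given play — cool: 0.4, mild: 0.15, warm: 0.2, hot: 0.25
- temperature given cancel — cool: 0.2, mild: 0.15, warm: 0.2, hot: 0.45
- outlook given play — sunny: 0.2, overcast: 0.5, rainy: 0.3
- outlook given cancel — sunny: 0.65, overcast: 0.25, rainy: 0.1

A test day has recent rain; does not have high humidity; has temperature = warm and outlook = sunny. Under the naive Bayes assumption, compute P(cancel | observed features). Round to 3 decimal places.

play: 0.1 × 0.65 × (1−0.55) × 0.2 × 0.2 = 0.00117
cancel: 0.9 × 0.2 × (1−0.75) × 0.2 × 0.65 = 0.00585
P(cancel | x) = 0.00585 / 0.00702 ≈ 0.833

0.833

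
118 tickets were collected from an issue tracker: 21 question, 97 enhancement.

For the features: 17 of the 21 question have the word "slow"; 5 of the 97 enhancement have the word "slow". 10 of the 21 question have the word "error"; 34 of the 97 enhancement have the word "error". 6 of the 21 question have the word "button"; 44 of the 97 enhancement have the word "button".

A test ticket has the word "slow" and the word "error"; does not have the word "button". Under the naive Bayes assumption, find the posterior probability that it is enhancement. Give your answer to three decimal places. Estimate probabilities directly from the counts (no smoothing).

question: (21/118) × (17/21) × (10/21) × (15/21) ≈ 0.0490027
enhancement: (97/118) × (5/97) × (34/97) × (53/97) ≈ 0.0081152
P(enhancement | x) = 0.0081152 / 0.0571179 ≈ 0.142

0.142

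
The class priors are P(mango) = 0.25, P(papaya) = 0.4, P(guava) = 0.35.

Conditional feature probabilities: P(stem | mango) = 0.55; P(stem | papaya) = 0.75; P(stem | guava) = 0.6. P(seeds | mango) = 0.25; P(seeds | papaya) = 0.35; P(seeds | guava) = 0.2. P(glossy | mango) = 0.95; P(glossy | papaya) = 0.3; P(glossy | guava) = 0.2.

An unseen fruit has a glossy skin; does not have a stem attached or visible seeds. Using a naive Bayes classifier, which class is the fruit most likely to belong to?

mango

mango: 0.25 × (1−0.55) × (1−0.25) × 0.95 = 0.08015625
papaya: 0.4 × (1−0.75) × (1−0.35) × 0.3 = 0.0195
guava: 0.35 × (1−0.6) × (1−0.2) × 0.2 = 0.0224
Highest score → mango.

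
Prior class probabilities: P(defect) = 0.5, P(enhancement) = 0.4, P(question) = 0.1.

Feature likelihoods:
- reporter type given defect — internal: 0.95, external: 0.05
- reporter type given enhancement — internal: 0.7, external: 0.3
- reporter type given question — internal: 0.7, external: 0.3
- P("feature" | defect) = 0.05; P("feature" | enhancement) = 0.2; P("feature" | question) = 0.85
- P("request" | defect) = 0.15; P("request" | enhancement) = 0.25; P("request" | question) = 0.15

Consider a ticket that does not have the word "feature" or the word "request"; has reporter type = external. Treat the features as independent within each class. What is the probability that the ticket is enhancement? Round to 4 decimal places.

defect: 0.5 × 0.05 × (1−0.05) × (1−0.15) = 0.0201875
enhancement: 0.4 × 0.3 × (1−0.2) × (1−0.25) = 0.072
question: 0.1 × 0.3 × (1−0.85) × (1−0.15) = 0.003825
P(enhancement | x) = 0.072 / 0.0960125 ≈ 0.7499

0.7499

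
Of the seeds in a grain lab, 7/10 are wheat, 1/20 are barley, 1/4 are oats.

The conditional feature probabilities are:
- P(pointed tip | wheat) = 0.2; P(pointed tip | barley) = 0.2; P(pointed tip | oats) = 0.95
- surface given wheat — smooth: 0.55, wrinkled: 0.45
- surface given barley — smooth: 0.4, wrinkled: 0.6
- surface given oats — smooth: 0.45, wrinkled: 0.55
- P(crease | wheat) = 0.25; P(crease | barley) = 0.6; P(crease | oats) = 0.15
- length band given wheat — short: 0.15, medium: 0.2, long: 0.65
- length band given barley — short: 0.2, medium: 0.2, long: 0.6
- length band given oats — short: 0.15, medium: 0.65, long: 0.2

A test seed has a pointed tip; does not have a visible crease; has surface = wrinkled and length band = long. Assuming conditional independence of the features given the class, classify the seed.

wheat: 0.7 × 0.2 × 0.45 × (1−0.25) × 0.65 = 0.0307125
barley: 0.05 × 0.2 × 0.6 × (1−0.6) × 0.6 = 0.00144
oats: 0.25 × 0.95 × 0.55 × (1−0.15) × 0.2 = 0.02220625
Highest score → wheat.

wheat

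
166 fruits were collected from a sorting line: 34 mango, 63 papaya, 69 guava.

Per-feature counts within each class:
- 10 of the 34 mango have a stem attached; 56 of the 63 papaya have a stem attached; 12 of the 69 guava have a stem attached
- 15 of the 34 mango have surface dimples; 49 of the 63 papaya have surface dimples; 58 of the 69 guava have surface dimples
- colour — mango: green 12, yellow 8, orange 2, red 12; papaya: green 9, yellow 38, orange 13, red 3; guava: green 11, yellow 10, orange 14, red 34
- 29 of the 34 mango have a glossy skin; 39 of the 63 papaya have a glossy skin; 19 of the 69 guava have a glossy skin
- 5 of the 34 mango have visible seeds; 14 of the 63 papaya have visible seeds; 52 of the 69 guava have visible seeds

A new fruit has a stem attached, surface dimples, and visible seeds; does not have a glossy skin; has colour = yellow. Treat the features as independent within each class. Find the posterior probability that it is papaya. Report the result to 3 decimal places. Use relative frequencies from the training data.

0.730

mango: (34/166) × (10/34) × (15/34) × (8/34) × (5/34) × (5/34) ≈ 0.000135238
papaya: (63/166) × (56/63) × (49/63) × (38/63) × (24/63) × (14/63) ≈ 0.0133979
guava: (69/166) × (12/69) × (58/69) × (10/69) × (50/69) × (52/69) ≈ 0.00480926
P(papaya | x) = 0.0133979 / 0.018342398 ≈ 0.730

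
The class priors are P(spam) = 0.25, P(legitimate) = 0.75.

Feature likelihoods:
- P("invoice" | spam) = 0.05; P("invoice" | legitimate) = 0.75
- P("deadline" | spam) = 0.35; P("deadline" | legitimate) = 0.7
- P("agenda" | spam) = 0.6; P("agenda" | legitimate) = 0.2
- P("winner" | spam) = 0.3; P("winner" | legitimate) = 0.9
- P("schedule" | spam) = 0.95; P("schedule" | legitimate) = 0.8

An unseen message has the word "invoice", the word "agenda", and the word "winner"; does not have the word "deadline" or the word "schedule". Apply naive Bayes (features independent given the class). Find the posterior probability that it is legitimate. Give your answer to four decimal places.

0.9881

spam: 0.25 × 0.05 × (1−0.35) × 0.6 × 0.3 × (1−0.95) = 0.000073125
legitimate: 0.75 × 0.75 × (1−0.7) × 0.2 × 0.9 × (1−0.8) = 0.006075
P(legitimate | x) = 0.006075 / 0.006148125 ≈ 0.9881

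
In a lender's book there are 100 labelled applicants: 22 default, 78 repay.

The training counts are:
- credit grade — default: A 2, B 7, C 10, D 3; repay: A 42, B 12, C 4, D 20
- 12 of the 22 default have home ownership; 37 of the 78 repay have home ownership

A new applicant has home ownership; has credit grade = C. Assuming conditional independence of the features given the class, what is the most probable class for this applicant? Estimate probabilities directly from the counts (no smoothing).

default

default: (22/100) × (10/22) × (12/22) ≈ 0.0545455
repay: (78/100) × (4/78) × (37/78) ≈ 0.0189744
Highest score → default.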